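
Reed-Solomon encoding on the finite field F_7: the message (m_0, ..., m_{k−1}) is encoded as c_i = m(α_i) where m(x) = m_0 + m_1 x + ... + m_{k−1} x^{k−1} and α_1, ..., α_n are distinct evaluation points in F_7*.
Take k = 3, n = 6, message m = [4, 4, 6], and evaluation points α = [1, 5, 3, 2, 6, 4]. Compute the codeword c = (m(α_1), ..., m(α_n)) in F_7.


c = [0, 6, 0, 1, 6, 4]

Message polynomial: m(x) = 4 + 4·x + 6·x^2 (mod 7).
For each evaluation point α_i, compute m(α_i) mod 7:
  α_1 = 1: Horner steps 6 → 3 → 0, so m(1) = 0.
  α_2 = 5: Horner steps 6 → 6 → 6, so m(5) = 6.
  α_3 = 3: Horner steps 6 → 1 → 0, so m(3) = 0.
  α_4 = 2: Horner steps 6 → 2 → 1, so m(2) = 1.
  α_5 = 6: Horner steps 6 → 5 → 6, so m(6) = 6.
  α_6 = 4: Horner steps 6 → 0 → 4, so m(4) = 4.
Codeword c = [0, 6, 0, 1, 6, 4] ∈ F_7^6.


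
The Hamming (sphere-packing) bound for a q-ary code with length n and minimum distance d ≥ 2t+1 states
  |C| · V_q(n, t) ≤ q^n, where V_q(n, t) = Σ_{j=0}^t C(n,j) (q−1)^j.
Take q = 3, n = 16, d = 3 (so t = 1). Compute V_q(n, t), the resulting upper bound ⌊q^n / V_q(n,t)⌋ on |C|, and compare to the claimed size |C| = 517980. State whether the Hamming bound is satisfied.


V_q(n, t) = 33, q^n = 43046721, Hamming bound = 1304446, |C| = 517980 ≤ bound (satisfied).

Step 1: Compute V_q(n, t) = Σ_{j=0}^1 C(n, j) (q−1)^j.
  j = 0: C(16,0)·(2)^0 = 1·1 = 1.
  j = 1: C(16,1)·(2)^1 = 16·2 = 32.
  V_q(n, t) = 1 + 32 = 33.
Step 2: q^n = 3^16 = 43046721.
Step 3: Hamming bound ⌊q^n / V_q(n,t)⌋ = ⌊43046721/33⌋ = 1304446.
Step 4: Compare |C| = 517980 to 1304446: satisfied.
The claimed |C| lies below the Hamming bound.


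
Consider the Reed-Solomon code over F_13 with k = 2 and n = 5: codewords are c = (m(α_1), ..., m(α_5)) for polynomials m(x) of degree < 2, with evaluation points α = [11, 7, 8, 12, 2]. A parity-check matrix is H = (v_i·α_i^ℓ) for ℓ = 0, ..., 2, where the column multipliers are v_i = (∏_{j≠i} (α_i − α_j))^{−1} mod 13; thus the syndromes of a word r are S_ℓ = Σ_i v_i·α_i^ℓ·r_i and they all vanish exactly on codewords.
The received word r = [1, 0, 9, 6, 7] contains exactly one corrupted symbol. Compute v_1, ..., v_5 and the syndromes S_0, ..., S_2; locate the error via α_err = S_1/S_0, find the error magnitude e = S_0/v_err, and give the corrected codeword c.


S = (12, 2, 9), error at position 1, error magnitude e = 4, c = [10, 0, 9, 6, 7].

Step 1: column multipliers v_i = (∏_{j≠i}(α_i − α_j))^{−1} mod 13.
  i = 1 (α = 11): (11−7)(11−8)(11−12)(11−2) = 4·3·(−1)·9 = −108 ≡ 9, so v_1 = 9^{−1} = 3 (mod 13).
  i = 2 (α = 7): (7−11)(7−8)(7−12)(7−2) = (−4)·(−1)·(−5)·5 = −100 ≡ 4, so v_2 = 4^{−1} = 10 (mod 13).
  i = 3 (α = 8): (8−11)(8−7)(8−12)(8−2) = (−3)·1·(−4)·6 = 72 ≡ 7, so v_3 = 7^{−1} = 2 (mod 13).
  i = 4 (α = 12): (12−11)(12−7)(12−8)(12−2) = 1·5·4·10 = 200 ≡ 5, so v_4 = 5^{−1} = 8 (mod 13).
  i = 5 (α = 2): (2−11)(2−7)(2−8)(2−12) = (−9)·(−5)·(−6)·(−10) = 2700 ≡ 9, so v_5 = 9^{−1} = 3 (mod 13).
  v = [3, 10, 2, 8, 3].
Step 2: syndromes of r = [1, 0, 9, 6, 7] (all sums mod 13).
  S_0 = Σ v_i r_i = 3·1 + 10·0 + 2·9 + 8·6 + 3·7 = 90 ≡ 12.
  S_1 = Σ v_i α_i r_i = 3·11·1 + 10·7·0 + 2·8·9 + 8·12·6 + 3·2·7 = 795 ≡ 2.
  α_i^2 mod 13 = [4, 10, 12, 1, 4].
  S_2 = Σ v_i α_i^2 r_i = 3·4·1 + 10·10·0 + 2·12·9 + 8·1·6 + 3·4·7 = 360 ≡ 9.
  S = (12, 2, 9) ≠ 0, so r is not a codeword (an error is present).
Step 3: locate the error. For a single error e at position i, S_ℓ = v_i·e·α_i^ℓ, so α_err = S_1/S_0.
  S_0^{−1} = 12^{−1} = 12 (mod 13), so α_err = 2·12 = 24 ≡ 11 = α_1. Error position i = 1.
  Consistency check: S_2/S_1 = 9·7 = 63 ≡ 11 = α_err ✓ (single-error assumption holds).
Step 4: error magnitude e = S_0/v_1 = S_0·∏_{j≠1}(α_1 − α_j) = 12·9 = 108 ≡ 4 (mod 13).
Step 5: correct position 1: c_1 = r_1 − e = 1 − 4 ≡ 10 (mod 13). Hence c = [10, 0, 9, 6, 7].
  Check: interpolating c through the α_i gives m(x) = 2 + 9·x (degree < 2) with m(α_i) = c_i for every i, so c is indeed a codeword.


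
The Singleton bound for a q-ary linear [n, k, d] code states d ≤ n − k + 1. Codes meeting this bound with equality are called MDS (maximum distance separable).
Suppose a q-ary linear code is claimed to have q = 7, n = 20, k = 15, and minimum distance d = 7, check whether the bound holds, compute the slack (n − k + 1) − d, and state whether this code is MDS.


Singleton RHS = n − k + 1 = 6, slack = -1, bound violated (no such code; not MDS).

Singleton bound: d ≤ n − k + 1.
Here n = 20, k = 15, so n − k + 1 = 6.
Given d = 7, check d ≤ 6: NO.
Slack = (n − k + 1) − d = -1.
The slack is negative: d = 7 exceeds n − k + 1 = 6 by 1, so the Singleton bound is violated and no linear [20, 15, 7]_7 code can exist. In particular it is not MDS (MDS requires d = n − k + 1 exactly).
Description: the claimed parameters are [20, 15, 7]_7; such a code would be impossible (violates the Singleton bound).


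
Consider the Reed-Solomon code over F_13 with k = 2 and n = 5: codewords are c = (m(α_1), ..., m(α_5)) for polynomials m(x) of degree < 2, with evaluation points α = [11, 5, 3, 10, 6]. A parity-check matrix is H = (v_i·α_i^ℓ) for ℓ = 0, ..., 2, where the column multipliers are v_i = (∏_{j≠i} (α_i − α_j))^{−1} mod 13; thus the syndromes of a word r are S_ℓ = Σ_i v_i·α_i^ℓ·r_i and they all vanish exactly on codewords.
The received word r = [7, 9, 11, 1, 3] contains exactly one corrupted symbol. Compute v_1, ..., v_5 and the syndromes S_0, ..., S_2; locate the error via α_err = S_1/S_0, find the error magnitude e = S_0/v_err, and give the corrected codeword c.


S = (5, 12, 8), error at position 2, error magnitude e = 12, c = [7, 10, 11, 1, 3].

Step 1: column multipliers v_i = (∏_{j≠i}(α_i − α_j))^{−1} mod 13.
  i = 1 (α = 11): (11−5)(11−3)(11−10)(11−6) = 6·8·1·5 = 240 ≡ 6, so v_1 = 6^{−1} = 11 (mod 13).
  i = 2 (α = 5): (5−11)(5−3)(5−10)(5−6) = (−6)·2·(−5)·(−1) = −60 ≡ 5, so v_2 = 5^{−1} = 8 (mod 13).
  i = 3 (α = 3): (3−11)(3−5)(3−10)(3−6) = (−8)·(−2)·(−7)·(−3) = 336 ≡ 11, so v_3 = 11^{−1} = 6 (mod 13).
  i = 4 (α = 10): (10−11)(10−5)(10−3)(10−6) = (−1)·5·7·4 = −140 ≡ 3, so v_4 = 3^{−1} = 9 (mod 13).
  i = 5 (α = 6): (6−11)(6−5)(6−3)(6−10) = (−5)·1·3·(−4) = 60 ≡ 8, so v_5 = 8^{−1} = 5 (mod 13).
  v = [11, 8, 6, 9, 5].
Step 2: syndromes of r = [7, 9, 11, 1, 3] (all sums mod 13).
  S_0 = Σ v_i r_i = 11·7 + 8·9 + 6·11 + 9·1 + 5·3 = 239 ≡ 5.
  S_1 = Σ v_i α_i r_i = 11·11·7 + 8·5·9 + 6·3·11 + 9·10·1 + 5·6·3 = 1585 ≡ 12.
  α_i^2 mod 13 = [4, 12, 9, 9, 10].
  S_2 = Σ v_i α_i^2 r_i = 11·4·7 + 8·12·9 + 6·9·11 + 9·9·1 + 5·10·3 = 1997 ≡ 8.
  S = (5, 12, 8) ≠ 0, so r is not a codeword (an error is present).
Step 3: locate the error. For a single error e at position i, S_ℓ = v_i·e·α_i^ℓ, so α_err = S_1/S_0.
  S_0^{−1} = 5^{−1} = 8 (mod 13), so α_err = 12·8 = 96 ≡ 5 = α_2. Error position i = 2.
  Consistency check: S_2/S_1 = 8·12 = 96 ≡ 5 = α_err ✓ (single-error assumption holds).
Step 4: error magnitude e = S_0/v_2 = S_0·∏_{j≠2}(α_2 − α_j) = 5·5 = 25 ≡ 12 (mod 13).
Step 5: correct position 2: c_2 = r_2 − e = 9 − 12 ≡ 10 (mod 13). Hence c = [7, 10, 11, 1, 3].
  Check: interpolating c through the α_i gives m(x) = 6 + 6·x (degree < 2) with m(α_i) = c_i for every i, so c is indeed a codeword.


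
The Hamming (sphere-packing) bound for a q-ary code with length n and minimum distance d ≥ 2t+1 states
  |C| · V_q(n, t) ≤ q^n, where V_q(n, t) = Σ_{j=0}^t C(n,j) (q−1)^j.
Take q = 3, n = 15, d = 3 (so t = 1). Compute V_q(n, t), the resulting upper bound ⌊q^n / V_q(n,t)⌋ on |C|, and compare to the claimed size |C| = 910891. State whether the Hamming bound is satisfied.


V_q(n, t) = 31, q^n = 14348907, Hamming bound = 462867, |C| = 910891 > bound (violated).

Step 1: Compute V_q(n, t) = Σ_{j=0}^1 C(n, j) (q−1)^j.
  j = 0: C(15,0)·(2)^0 = 1·1 = 1.
  j = 1: C(15,1)·(2)^1 = 15·2 = 30.
  V_q(n, t) = 1 + 30 = 31.
Step 2: q^n = 3^15 = 14348907.
Step 3: Hamming bound ⌊q^n / V_q(n,t)⌋ = ⌊14348907/31⌋ = 462867.
Step 4: Compare |C| = 910891 to 462867: violated.
The claimed |C| lies above the Hamming bound, so no 3-ary code of length 15 with d ≥ 3 can have 910891 codewords.


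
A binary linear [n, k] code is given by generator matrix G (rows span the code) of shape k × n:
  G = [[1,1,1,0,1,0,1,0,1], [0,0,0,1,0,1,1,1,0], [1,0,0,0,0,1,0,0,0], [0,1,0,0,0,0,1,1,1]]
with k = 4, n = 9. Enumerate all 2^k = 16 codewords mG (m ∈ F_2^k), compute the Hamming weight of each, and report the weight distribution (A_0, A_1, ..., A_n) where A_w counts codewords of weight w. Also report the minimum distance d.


Weight distribution: A_0 = 1, A_2 = 1, A_4 = 8, A_6 = 5, A_8 = 1. Minimum distance d = 2.

Enumerate all 2^4 = 16 messages m ∈ F_2^4.
For each, compute codeword c = mG in F_2^9, then tally its weight.
  m = 0000 → c = 000000000, weight = 0.
  m = 1000 → c = 111010101, weight = 6.
  m = 0100 → c = 000101110, weight = 4.
  m = 1100 → c = 111111011, weight = 8.
  m = 0010 → c = 100001000, weight = 2.
  m = 1010 → c = 011011101, weight = 6.
  m = 0110 → c = 100100110, weight = 4.
  m = 1110 → c = 011110011, weight = 6.
  m = 0001 → c = 010000111, weight = 4.
  m = 1001 → c = 101010010, weight = 4.
  m = 0101 → c = 010101001, weight = 4.
  m = 1101 → c = 101111100, weight = 6.
  m = 0011 → c = 110001111, weight = 6.
  m = 1011 → c = 001011010, weight = 4.
  m = 0111 → c = 110100001, weight = 4.
  m = 1111 → c = 001110100, weight = 4.
Tally weights:
  weight 0: 1 codewords.
  weight 2: 1 codewords.
  weight 4: 8 codewords.
  weight 6: 5 codewords.
  weight 8: 1 codewords.
Minimum distance d = smallest w > 0 with A_w > 0 = 2.
Sanity: Σ A_w = 16 = 2^4 = 16 ✓.


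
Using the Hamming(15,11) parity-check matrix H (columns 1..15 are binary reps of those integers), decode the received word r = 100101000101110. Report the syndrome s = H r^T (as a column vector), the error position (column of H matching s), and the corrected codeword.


s = (0, 1, 1, 0)^T, error position = 6, corrected codeword c = 100100000101110

Compute s = H r^T mod 2 one row at a time:
  s_1 = 0 + 0 + 1 + 0 + 1 + 1 + 1 + 0 = 4 ≡ 0 (mod 2).
  s_2 = 1 + 0 + 1 + 0 + 1 + 1 + 1 + 0 = 5 ≡ 1 (mod 2).
  s_3 = 0 + 0 + 1 + 0 + 1 + 0 + 1 + 0 = 3 ≡ 1 (mod 2).
  s_4 = 1 + 0 + 0 + 0 + 0 + 0 + 1 + 0 = 2 ≡ 0 (mod 2).
s = (0, 1, 1, 0)^T — this equals column 6 of H (binary 0110), so error is at position 6.
Correct: flip bit 6 of r = 100101000101110 to get c = 100100000101110.


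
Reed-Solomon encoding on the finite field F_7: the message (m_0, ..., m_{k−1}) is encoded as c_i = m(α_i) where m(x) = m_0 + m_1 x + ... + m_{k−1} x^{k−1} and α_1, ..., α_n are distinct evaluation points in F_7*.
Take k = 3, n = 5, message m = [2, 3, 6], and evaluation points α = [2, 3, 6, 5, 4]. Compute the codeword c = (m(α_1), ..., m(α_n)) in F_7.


c = [4, 2, 5, 6, 5]

Message polynomial: m(x) = 2 + 3·x + 6·x^2 (mod 7).
For each evaluation point α_i, compute m(α_i) mod 7:
  α_1 = 2: Horner steps 6 → 1 → 4, so m(2) = 4.
  α_2 = 3: Horner steps 6 → 0 → 2, so m(3) = 2.
  α_3 = 6: Horner steps 6 → 4 → 5, so m(6) = 5.
  α_4 = 5: Horner steps 6 → 5 → 6, so m(5) = 6.
  α_5 = 4: Horner steps 6 → 6 → 5, so m(4) = 5.
Codeword c = [4, 2, 5, 6, 5] ∈ F_7^5.


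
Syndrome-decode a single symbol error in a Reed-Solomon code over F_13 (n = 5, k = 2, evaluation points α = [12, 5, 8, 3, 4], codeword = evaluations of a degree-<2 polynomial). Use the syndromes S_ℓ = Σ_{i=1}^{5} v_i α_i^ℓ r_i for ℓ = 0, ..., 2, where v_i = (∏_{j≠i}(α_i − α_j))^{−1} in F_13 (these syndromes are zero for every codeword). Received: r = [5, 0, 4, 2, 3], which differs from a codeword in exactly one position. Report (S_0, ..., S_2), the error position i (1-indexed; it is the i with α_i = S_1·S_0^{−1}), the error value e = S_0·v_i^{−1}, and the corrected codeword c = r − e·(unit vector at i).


S = (4, 12, 10), error at position 4, error magnitude e = 9, c = [5, 0, 4, 6, 3].

Step 1: column multipliers v_i = (∏_{j≠i}(α_i − α_j))^{−1} mod 13.
  i = 1 (α = 12): (12−5)(12−8)(12−3)(12−4) = 7·4·9·8 = 2016 ≡ 1, so v_1 = 1^{−1} = 1 (mod 13).
  i = 2 (α = 5): (5−12)(5−8)(5−3)(5−4) = (−7)·(−3)·2·1 = 42 ≡ 3, so v_2 = 3^{−1} = 9 (mod 13).
  i = 3 (α = 8): (8−12)(8−5)(8−3)(8−4) = (−4)·3·5·4 = −240 ≡ 7, so v_3 = 7^{−1} = 2 (mod 13).
  i = 4 (α = 3): (3−12)(3−5)(3−8)(3−4) = (−9)·(−2)·(−5)·(−1) = 90 ≡ 12, so v_4 = 12^{−1} = 12 (mod 13).
  i = 5 (α = 4): (4−12)(4−5)(4−8)(4−3) = (−8)·(−1)·(−4)·1 = −32 ≡ 7, so v_5 = 7^{−1} = 2 (mod 13).
  v = [1, 9, 2, 12, 2].
Step 2: syndromes of r = [5, 0, 4, 2, 3] (all sums mod 13).
  S_0 = Σ v_i r_i = 1·5 + 9·0 + 2·4 + 12·2 + 2·3 = 43 ≡ 4.
  S_1 = Σ v_i α_i r_i = 1·12·5 + 9·5·0 + 2·8·4 + 12·3·2 + 2·4·3 = 220 ≡ 12.
  α_i^2 mod 13 = [1, 12, 12, 9, 3].
  S_2 = Σ v_i α_i^2 r_i = 1·1·5 + 9·12·0 + 2·12·4 + 12·9·2 + 2·3·3 = 335 ≡ 10.
  S = (4, 12, 10) ≠ 0, so r is not a codeword (an error is present).
Step 3: locate the error. For a single error e at position i, S_ℓ = v_i·e·α_i^ℓ, so α_err = S_1/S_0.
  S_0^{−1} = 4^{−1} = 10 (mod 13), so α_err = 12·10 = 120 ≡ 3 = α_4. Error position i = 4.
  Consistency check: S_2/S_1 = 10·12 = 120 ≡ 3 = α_err ✓ (single-error assumption holds).
Step 4: error magnitude e = S_0/v_4 = S_0·∏_{j≠4}(α_4 − α_j) = 4·12 = 48 ≡ 9 (mod 13).
Step 5: correct position 4: c_4 = r_4 − e = 2 − 9 ≡ 6 (mod 13). Hence c = [5, 0, 4, 6, 3].
  Check: interpolating c through the α_i gives m(x) = 2 + 10·x (degree < 2) with m(α_i) = c_i for every i, so c is indeed a codeword.


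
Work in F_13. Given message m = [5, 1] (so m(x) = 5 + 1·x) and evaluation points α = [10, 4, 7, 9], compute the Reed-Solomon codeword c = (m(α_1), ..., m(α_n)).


c = [2, 9, 12, 1]

Message polynomial: m(x) = 5 + 1·x (mod 13).
For each evaluation point α_i, compute m(α_i) mod 13:
  α_1 = 10: Horner steps 1 → 2, so m(10) = 2.
  α_2 = 4: Horner steps 1 → 9, so m(4) = 9.
  α_3 = 7: Horner steps 1 → 12, so m(7) = 12.
  α_4 = 9: Horner steps 1 → 1, so m(9) = 1.
Codeword c = [2, 9, 12, 1] ∈ F_13^4.


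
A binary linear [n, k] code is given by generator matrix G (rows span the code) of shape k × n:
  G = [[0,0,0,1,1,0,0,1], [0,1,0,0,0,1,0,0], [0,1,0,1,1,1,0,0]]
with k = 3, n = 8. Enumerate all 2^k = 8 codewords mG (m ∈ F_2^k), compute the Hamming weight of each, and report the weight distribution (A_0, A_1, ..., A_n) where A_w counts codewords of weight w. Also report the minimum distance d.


Weight distribution: A_0 = 1, A_1 = 1, A_2 = 2, A_3 = 2, A_4 = 1, A_5 = 1. Minimum distance d = 1.

Enumerate all 2^3 = 8 messages m ∈ F_2^3.
For each, compute codeword c = mG in F_2^8, then tally its weight.
  m = 000 → c = 00000000, weight = 0.
  m = 100 → c = 00011001, weight = 3.
  m = 010 → c = 01000100, weight = 2.
  m = 110 → c = 01011101, weight = 5.
  m = 001 → c = 01011100, weight = 4.
  m = 101 → c = 01000101, weight = 3.
  m = 011 → c = 00011000, weight = 2.
  m = 111 → c = 00000001, weight = 1.
Tally weights:
  weight 0: 1 codewords.
  weight 1: 1 codewords.
  weight 2: 2 codewords.
  weight 3: 2 codewords.
  weight 4: 1 codewords.
  weight 5: 1 codewords.
Minimum distance d = smallest w > 0 with A_w > 0 = 1.
Sanity: Σ A_w = 8 = 2^3 = 8 ✓.


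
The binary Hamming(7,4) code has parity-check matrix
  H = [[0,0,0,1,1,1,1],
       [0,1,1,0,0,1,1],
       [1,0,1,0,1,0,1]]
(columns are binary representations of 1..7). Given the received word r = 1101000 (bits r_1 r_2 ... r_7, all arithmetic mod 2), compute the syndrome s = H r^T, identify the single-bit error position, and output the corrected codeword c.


s = (1, 1, 1)^T, error position = 7, corrected codeword c = 1101001

Compute s = H r^T mod 2 one row at a time:
  s_1 = 1 + 0 + 0 + 0 = 1 ≡ 1 (mod 2).
  s_2 = 1 + 0 + 0 + 0 = 1 ≡ 1 (mod 2).
  s_3 = 1 + 0 + 0 + 0 = 1 ≡ 1 (mod 2).
s = (1, 1, 1)^T — this equals column 7 of H (binary 111), so error is at position 7.
Correct: flip bit 7 of r = 1101000 to get c = 1101001.


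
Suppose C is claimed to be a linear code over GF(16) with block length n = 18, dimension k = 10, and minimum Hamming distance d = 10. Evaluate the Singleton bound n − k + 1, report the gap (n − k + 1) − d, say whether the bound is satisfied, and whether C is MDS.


Singleton RHS = n − k + 1 = 9, slack = -1, bound violated (no such code; not MDS).

Singleton bound: d ≤ n − k + 1.
Here n = 18, k = 10, so n − k + 1 = 9.
Given d = 10, check d ≤ 9: NO.
Slack = (n − k + 1) − d = -1.
The slack is negative: d = 10 exceeds n − k + 1 = 9 by 1, so the Singleton bound is violated and no linear [18, 10, 10]_16 code can exist. In particular it is not MDS (MDS requires d = n − k + 1 exactly).
Description: the claimed parameters are [18, 10, 10]_16; such a code would be impossible (violates the Singleton bound).


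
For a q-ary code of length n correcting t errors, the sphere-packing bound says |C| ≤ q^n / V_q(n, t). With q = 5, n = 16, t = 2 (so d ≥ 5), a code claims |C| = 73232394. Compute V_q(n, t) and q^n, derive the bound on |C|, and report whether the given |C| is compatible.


V_q(n, t) = 1985, q^n = 152587890625, Hamming bound = 76870473, |C| = 73232394 ≤ bound (satisfied).

Step 1: Compute V_q(n, t) = Σ_{j=0}^2 C(n, j) (q−1)^j.
  j = 0: C(16,0)·(4)^0 = 1·1 = 1.
  j = 1: C(16,1)·(4)^1 = 16·4 = 64.
  j = 2: C(16,2)·(4)^2 = 120·16 = 1920.
  V_q(n, t) = 1 + 64 + 1920 = 1985.
Step 2: q^n = 5^16 = 152587890625.
Step 3: Hamming bound ⌊q^n / V_q(n,t)⌋ = ⌊152587890625/1985⌋ = 76870473.
Step 4: Compare |C| = 73232394 to 76870473: satisfied.
The claimed |C| lies below the Hamming bound.


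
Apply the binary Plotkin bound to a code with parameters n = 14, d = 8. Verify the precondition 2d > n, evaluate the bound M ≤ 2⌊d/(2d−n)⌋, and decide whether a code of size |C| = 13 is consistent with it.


Plotkin bound M ≤ 8; given |C| = 13 > bound (violated).

Check applicability: 2d = 16, n = 14.
2d − n = 2 > 0, so Plotkin applies.
Compute d/(2d−n) = 8/2 ≈ 4.0000.
⌊d/(2d−n)⌋ = 4.
Plotkin bound: M ≤ 2·4 = 8.
Given |C| = 13, check: VIOLATED.
This |C| is above the Plotkin bound, so no binary code with n = 14, d = 8 and 13 codewords exists.


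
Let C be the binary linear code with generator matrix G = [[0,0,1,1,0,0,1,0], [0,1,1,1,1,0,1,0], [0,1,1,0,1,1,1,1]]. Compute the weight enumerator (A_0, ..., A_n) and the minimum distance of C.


Weight distribution: A_0 = 1, A_2 = 1, A_3 = 2, A_4 = 1, A_5 = 2, A_6 = 1. Minimum distance d = 2.

Enumerate all 2^3 = 8 messages m ∈ F_2^3.
For each, compute codeword c = mG in F_2^8, then tally its weight.
  m = 000 → c = 00000000, weight = 0.
  m = 100 → c = 00110010, weight = 3.
  m = 010 → c = 01111010, weight = 5.
  m = 110 → c = 01001000, weight = 2.
  m = 001 → c = 01101111, weight = 6.
  m = 101 → c = 01011101, weight = 5.
  m = 011 → c = 00010101, weight = 3.
  m = 111 → c = 00100111, weight = 4.
Tally weights:
  weight 0: 1 codewords.
  weight 2: 1 codewords.
  weight 3: 2 codewords.
  weight 4: 1 codewords.
  weight 5: 2 codewords.
  weight 6: 1 codewords.
Minimum distance d = smallest w > 0 with A_w > 0 = 2.
Sanity: Σ A_w = 8 = 2^3 = 8 ✓.


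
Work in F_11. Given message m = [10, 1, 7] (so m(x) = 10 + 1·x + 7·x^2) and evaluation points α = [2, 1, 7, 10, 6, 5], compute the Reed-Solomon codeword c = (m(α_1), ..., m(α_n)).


c = [7, 7, 8, 5, 4, 3]

Message polynomial: m(x) = 10 + 1·x + 7·x^2 (mod 11).
For each evaluation point α_i, compute m(α_i) mod 11:
  α_1 = 2: Horner steps 7 → 4 → 7, so m(2) = 7.
  α_2 = 1: Horner steps 7 → 8 → 7, so m(1) = 7.
  α_3 = 7: Horner steps 7 → 6 → 8, so m(7) = 8.
  α_4 = 10: Horner steps 7 → 5 → 5, so m(10) = 5.
  α_5 = 6: Horner steps 7 → 10 → 4, so m(6) = 4.
  α_6 = 5: Horner steps 7 → 3 → 3, so m(5) = 3.
Codeword c = [7, 7, 8, 5, 4, 3] ∈ F_11^6.


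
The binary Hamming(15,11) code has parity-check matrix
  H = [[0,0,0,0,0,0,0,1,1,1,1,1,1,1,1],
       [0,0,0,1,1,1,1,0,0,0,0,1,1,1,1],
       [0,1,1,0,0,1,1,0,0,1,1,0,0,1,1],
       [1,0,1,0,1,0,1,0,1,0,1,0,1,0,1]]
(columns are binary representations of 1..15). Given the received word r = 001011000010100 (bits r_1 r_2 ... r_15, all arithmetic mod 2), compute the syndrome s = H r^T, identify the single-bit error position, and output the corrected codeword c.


s = (0, 1, 1, 0)^T, error position = 6, corrected codeword c = 001010000010100

Compute s = H r^T mod 2 one row at a time:
  s_1 = 0 + 0 + 0 + 1 + 0 + 1 + 0 + 0 = 2 ≡ 0 (mod 2).
  s_2 = 0 + 1 + 1 + 0 + 0 + 1 + 0 + 0 = 3 ≡ 1 (mod 2).
  s_3 = 0 + 1 + 1 + 0 + 0 + 1 + 0 + 0 = 3 ≡ 1 (mod 2).
  s_4 = 0 + 1 + 1 + 0 + 0 + 1 + 1 + 0 = 4 ≡ 0 (mod 2).
s = (0, 1, 1, 0)^T — this equals column 6 of H (binary 0110), so error is at position 6.
Correct: flip bit 6 of r = 001011000010100 to get c = 001010000010100.


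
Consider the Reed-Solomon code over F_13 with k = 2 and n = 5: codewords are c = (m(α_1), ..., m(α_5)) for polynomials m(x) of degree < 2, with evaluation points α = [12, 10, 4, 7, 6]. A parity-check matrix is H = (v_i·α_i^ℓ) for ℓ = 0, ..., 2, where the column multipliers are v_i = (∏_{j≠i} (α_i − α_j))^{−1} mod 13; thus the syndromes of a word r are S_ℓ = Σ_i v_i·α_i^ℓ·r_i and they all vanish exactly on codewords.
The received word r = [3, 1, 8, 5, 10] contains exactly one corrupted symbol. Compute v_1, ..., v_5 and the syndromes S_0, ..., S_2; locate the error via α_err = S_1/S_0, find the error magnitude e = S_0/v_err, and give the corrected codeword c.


S = (12, 6, 3), error at position 4, error magnitude e = 7, c = [3, 1, 8, 11, 10].

Step 1: column multipliers v_i = (∏_{j≠i}(α_i − α_j))^{−1} mod 13.
  i = 1 (α = 12): (12−10)(12−4)(12−7)(12−6) = 2·8·5·6 = 480 ≡ 12, so v_1 = 12^{−1} = 12 (mod 13).
  i = 2 (α = 10): (10−12)(10−4)(10−7)(10−6) = (−2)·6·3·4 = −144 ≡ 12, so v_2 = 12^{−1} = 12 (mod 13).
  i = 3 (α = 4): (4−12)(4−10)(4−7)(4−6) = (−8)·(−6)·(−3)·(−2) = 288 ≡ 2, so v_3 = 2^{−1} = 7 (mod 13).
  i = 4 (α = 7): (7−12)(7−10)(7−4)(7−6) = (−5)·(−3)·3·1 = 45 ≡ 6, so v_4 = 6^{−1} = 11 (mod 13).
  i = 5 (α = 6): (6−12)(6−10)(6−4)(6−7) = (−6)·(−4)·2·(−1) = −48 ≡ 4, so v_5 = 4^{−1} = 10 (mod 13).
  v = [12, 12, 7, 11, 10].
Step 2: syndromes of r = [3, 1, 8, 5, 10] (all sums mod 13).
  S_0 = Σ v_i r_i = 12·3 + 12·1 + 7·8 + 11·5 + 10·10 = 259 ≡ 12.
  S_1 = Σ v_i α_i r_i = 12·12·3 + 12·10·1 + 7·4·8 + 11·7·5 + 10·6·10 = 1761 ≡ 6.
  α_i^2 mod 13 = [1, 9, 3, 10, 10].
  S_2 = Σ v_i α_i^2 r_i = 12·1·3 + 12·9·1 + 7·3·8 + 11·10·5 + 10·10·10 = 1862 ≡ 3.
  S = (12, 6, 3) ≠ 0, so r is not a codeword (an error is present).
Step 3: locate the error. For a single error e at position i, S_ℓ = v_i·e·α_i^ℓ, so α_err = S_1/S_0.
  S_0^{−1} = 12^{−1} = 12 (mod 13), so α_err = 6·12 = 72 ≡ 7 = α_4. Error position i = 4.
  Consistency check: S_2/S_1 = 3·11 = 33 ≡ 7 = α_err ✓ (single-error assumption holds).
Step 4: error magnitude e = S_0/v_4 = S_0·∏_{j≠4}(α_4 − α_j) = 12·6 = 72 ≡ 7 (mod 13).
Step 5: correct position 4: c_4 = r_4 − e = 5 − 7 ≡ 11 (mod 13). Hence c = [3, 1, 8, 11, 10].
  Check: interpolating c through the α_i gives m(x) = 4 + 1·x (degree < 2) with m(α_i) = c_i for every i, so c is indeed a codeword.


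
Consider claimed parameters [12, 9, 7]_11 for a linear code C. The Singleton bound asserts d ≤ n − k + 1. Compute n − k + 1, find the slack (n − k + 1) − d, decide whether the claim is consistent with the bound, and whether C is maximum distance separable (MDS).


Singleton RHS = n − k + 1 = 4, slack = -3, bound violated (no such code; not MDS).

Singleton bound: d ≤ n − k + 1.
Here n = 12, k = 9, so n − k + 1 = 4.
Given d = 7, check d ≤ 4: NO.
Slack = (n − k + 1) − d = -3.
The slack is negative: d = 7 exceeds n − k + 1 = 4 by 3, so the Singleton bound is violated and no linear [12, 9, 7]_11 code can exist. In particular it is not MDS (MDS requires d = n − k + 1 exactly).
Description: the claimed parameters are [12, 9, 7]_11; such a code would be impossible (violates the Singleton bound).


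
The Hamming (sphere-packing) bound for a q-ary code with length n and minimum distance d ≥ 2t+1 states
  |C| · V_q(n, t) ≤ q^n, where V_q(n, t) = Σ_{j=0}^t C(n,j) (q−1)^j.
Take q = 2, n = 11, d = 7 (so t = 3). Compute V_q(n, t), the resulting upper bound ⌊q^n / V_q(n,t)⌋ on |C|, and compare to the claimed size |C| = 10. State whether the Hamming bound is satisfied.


V_q(n, t) = 232, q^n = 2048, Hamming bound = 8, |C| = 10 > bound (violated).

Step 1: Compute V_q(n, t) = Σ_{j=0}^3 C(n, j) (q−1)^j.
  j = 0: C(11,0)·(1)^0 = 1·1 = 1.
  j = 1: C(11,1)·(1)^1 = 11·1 = 11.
  j = 2: C(11,2)·(1)^2 = 55·1 = 55.
  j = 3: C(11,3)·(1)^3 = 165·1 = 165.
  V_q(n, t) = 1 + 11 + 55 + 165 = 232.
Step 2: q^n = 2^11 = 2048.
Step 3: Hamming bound ⌊q^n / V_q(n,t)⌋ = ⌊2048/232⌋ = 8.
Step 4: Compare |C| = 10 to 8: violated.
The claimed |C| lies above the Hamming bound, so no 2-ary code of length 11 with d ≥ 7 can have 10 codewords.


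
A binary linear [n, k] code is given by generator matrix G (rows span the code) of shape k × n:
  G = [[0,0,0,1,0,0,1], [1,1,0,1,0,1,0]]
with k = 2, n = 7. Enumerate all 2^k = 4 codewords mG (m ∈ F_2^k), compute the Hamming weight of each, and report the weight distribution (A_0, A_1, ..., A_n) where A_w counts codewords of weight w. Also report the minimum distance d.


Weight distribution: A_0 = 1, A_2 = 1, A_4 = 2. Minimum distance d = 2.

Enumerate all 2^2 = 4 messages m ∈ F_2^2.
For each, compute codeword c = mG in F_2^7, then tally its weight.
  m = 00 → c = 0000000, weight = 0.
  m = 10 → c = 0001001, weight = 2.
  m = 01 → c = 1101010, weight = 4.
  m = 11 → c = 1100011, weight = 4.
Tally weights:
  weight 0: 1 codewords.
  weight 2: 1 codewords.
  weight 4: 2 codewords.
Minimum distance d = smallest w > 0 with A_w > 0 = 2.
Sanity: Σ A_w = 4 = 2^2 = 4 ✓.


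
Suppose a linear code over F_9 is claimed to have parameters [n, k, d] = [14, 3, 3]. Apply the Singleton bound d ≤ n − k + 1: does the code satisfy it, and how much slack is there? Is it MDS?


Singleton RHS = n − k + 1 = 12, slack = 9, bound satisfied, not MDS.

Singleton bound: d ≤ n − k + 1.
Here n = 14, k = 3, so n − k + 1 = 12.
Given d = 3, check d ≤ 12: YES.
Slack = (n − k + 1) − d = 9.
The code is NOT MDS (slack = 9 > 0).
Description: the claimed parameters are [14, 3, 3]_9; such a code would be non-MDS.


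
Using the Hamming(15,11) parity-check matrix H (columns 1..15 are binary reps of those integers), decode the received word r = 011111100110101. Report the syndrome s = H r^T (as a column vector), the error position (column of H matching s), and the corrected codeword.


s = (0, 0, 1, 0)^T, error position = 2, corrected codeword c = 001111100110101

Compute s = H r^T mod 2 one row at a time:
  s_1 = 0 + 0 + 1 + 1 + 0 + 1 + 0 + 1 = 4 ≡ 0 (mod 2).
  s_2 = 1 + 1 + 1 + 1 + 0 + 1 + 0 + 1 = 6 ≡ 0 (mod 2).
  s_3 = 1 + 1 + 1 + 1 + 1 + 1 + 0 + 1 = 7 ≡ 1 (mod 2).
  s_4 = 0 + 1 + 1 + 1 + 0 + 1 + 1 + 1 = 6 ≡ 0 (mod 2).
s = (0, 0, 1, 0)^T — this equals column 2 of H (binary 0010), so error is at position 2.
Correct: flip bit 2 of r = 011111100110101 to get c = 001111100110101.


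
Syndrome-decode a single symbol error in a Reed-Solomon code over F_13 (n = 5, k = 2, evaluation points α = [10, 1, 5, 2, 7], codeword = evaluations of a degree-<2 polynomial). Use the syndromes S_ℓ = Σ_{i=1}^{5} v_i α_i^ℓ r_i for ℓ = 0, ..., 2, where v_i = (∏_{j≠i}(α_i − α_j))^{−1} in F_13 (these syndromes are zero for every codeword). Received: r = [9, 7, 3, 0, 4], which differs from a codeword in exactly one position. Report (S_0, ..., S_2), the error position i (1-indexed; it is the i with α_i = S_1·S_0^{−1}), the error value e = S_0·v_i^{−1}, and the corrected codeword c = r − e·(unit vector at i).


S = (8, 1, 5), error at position 3, error magnitude e = 11, c = [9, 7, 5, 0, 4].

Step 1: column multipliers v_i = (∏_{j≠i}(α_i − α_j))^{−1} mod 13.
  i = 1 (α = 10): (10−1)(10−5)(10−2)(10−7) = 9·5·8·3 = 1080 ≡ 1, so v_1 = 1^{−1} = 1 (mod 13).
  i = 2 (α = 1): (1−10)(1−5)(1−2)(1−7) = (−9)·(−4)·(−1)·(−6) = 216 ≡ 8, so v_2 = 8^{−1} = 5 (mod 13).
  i = 3 (α = 5): (5−10)(5−1)(5−2)(5−7) = (−5)·4·3·(−2) = 120 ≡ 3, so v_3 = 3^{−1} = 9 (mod 13).
  i = 4 (α = 2): (2−10)(2−1)(2−5)(2−7) = (−8)·1·(−3)·(−5) = −120 ≡ 10, so v_4 = 10^{−1} = 4 (mod 13).
  i = 5 (α = 7): (7−10)(7−1)(7−5)(7−2) = (−3)·6·2·5 = −180 ≡ 2, so v_5 = 2^{−1} = 7 (mod 13).
  v = [1, 5, 9, 4, 7].
Step 2: syndromes of r = [9, 7, 3, 0, 4] (all sums mod 13).
  S_0 = Σ v_i r_i = 1·9 + 5·7 + 9·3 + 4·0 + 7·4 = 99 ≡ 8.
  S_1 = Σ v_i α_i r_i = 1·10·9 + 5·1·7 + 9·5·3 + 4·2·0 + 7·7·4 = 456 ≡ 1.
  α_i^2 mod 13 = [9, 1, 12, 4, 10].
  S_2 = Σ v_i α_i^2 r_i = 1·9·9 + 5·1·7 + 9·12·3 + 4·4·0 + 7·10·4 = 720 ≡ 5.
  S = (8, 1, 5) ≠ 0, so r is not a codeword (an error is present).
Step 3: locate the error. For a single error e at position i, S_ℓ = v_i·e·α_i^ℓ, so α_err = S_1/S_0.
  S_0^{−1} = 8^{−1} = 5 (mod 13), so α_err = 1·5 = 5 ≡ 5 = α_3. Error position i = 3.
  Consistency check: S_2/S_1 = 5·1 = 5 ≡ 5 = α_err ✓ (single-error assumption holds).
Step 4: error magnitude e = S_0/v_3 = S_0·∏_{j≠3}(α_3 − α_j) = 8·3 = 24 ≡ 11 (mod 13).
Step 5: correct position 3: c_3 = r_3 − e = 3 − 11 ≡ 5 (mod 13). Hence c = [9, 7, 5, 0, 4].
  Check: interpolating c through the α_i gives m(x) = 1 + 6·x (degree < 2) with m(α_i) = c_i for every i, so c is indeed a codeword.


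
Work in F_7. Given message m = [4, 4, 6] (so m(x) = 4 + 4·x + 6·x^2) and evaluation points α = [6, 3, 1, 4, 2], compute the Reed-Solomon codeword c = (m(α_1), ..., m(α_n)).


c = [6, 0, 0, 4, 1]

Message polynomial: m(x) = 4 + 4·x + 6·x^2 (mod 7).
For each evaluation point α_i, compute m(α_i) mod 7:
  α_1 = 6: Horner steps 6 → 5 → 6, so m(6) = 6.
  α_2 = 3: Horner steps 6 → 1 → 0, so m(3) = 0.
  α_3 = 1: Horner steps 6 → 3 → 0, so m(1) = 0.
  α_4 = 4: Horner steps 6 → 0 → 4, so m(4) = 4.
  α_5 = 2: Horner steps 6 → 2 → 1, so m(2) = 1.
Codeword c = [6, 0, 0, 4, 1] ∈ F_7^5.


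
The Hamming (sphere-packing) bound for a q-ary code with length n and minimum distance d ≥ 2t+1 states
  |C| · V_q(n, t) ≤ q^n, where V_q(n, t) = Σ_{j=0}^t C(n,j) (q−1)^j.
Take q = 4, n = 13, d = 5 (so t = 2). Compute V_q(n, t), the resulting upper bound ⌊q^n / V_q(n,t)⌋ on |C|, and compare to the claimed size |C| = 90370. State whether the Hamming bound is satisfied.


V_q(n, t) = 742, q^n = 67108864, Hamming bound = 90443, |C| = 90370 ≤ bound (satisfied).

Step 1: Compute V_q(n, t) = Σ_{j=0}^2 C(n, j) (q−1)^j.
  j = 0: C(13,0)·(3)^0 = 1·1 = 1.
  j = 1: C(13,1)·(3)^1 = 13·3 = 39.
  j = 2: C(13,2)·(3)^2 = 78·9 = 702.
  V_q(n, t) = 1 + 39 + 702 = 742.
Step 2: q^n = 4^13 = 67108864.
Step 3: Hamming bound ⌊q^n / V_q(n,t)⌋ = ⌊67108864/742⌋ = 90443.
Step 4: Compare |C| = 90370 to 90443: satisfied.
The claimed |C| lies below the Hamming bound.


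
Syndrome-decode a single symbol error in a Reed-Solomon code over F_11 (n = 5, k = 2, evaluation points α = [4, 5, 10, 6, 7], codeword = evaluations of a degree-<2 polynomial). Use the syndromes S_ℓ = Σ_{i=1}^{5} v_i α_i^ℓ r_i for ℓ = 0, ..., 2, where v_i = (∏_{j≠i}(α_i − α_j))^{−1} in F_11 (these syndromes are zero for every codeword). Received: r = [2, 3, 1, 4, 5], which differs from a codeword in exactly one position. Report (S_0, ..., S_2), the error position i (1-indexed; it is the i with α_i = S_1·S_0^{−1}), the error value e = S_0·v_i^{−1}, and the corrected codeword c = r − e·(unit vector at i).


S = (6, 5, 6), error at position 3, error magnitude e = 4, c = [2, 3, 8, 4, 5].

Step 1: column multipliers v_i = (∏_{j≠i}(α_i − α_j))^{−1} mod 11.
  i = 1 (α = 4): (4−5)(4−10)(4−6)(4−7) = (−1)·(−6)·(−2)·(−3) = 36 ≡ 3, so v_1 = 3^{−1} = 4 (mod 11).
  i = 2 (α = 5): (5−4)(5−10)(5−6)(5−7) = 1·(−5)·(−1)·(−2) = −10 ≡ 1, so v_2 = 1^{−1} = 1 (mod 11).
  i = 3 (α = 10): (10−4)(10−5)(10−6)(10−7) = 6·5·4·3 = 360 ≡ 8, so v_3 = 8^{−1} = 7 (mod 11).
  i = 4 (α = 6): (6−4)(6−5)(6−10)(6−7) = 2·1·(−4)·(−1) = 8 ≡ 8, so v_4 = 8^{−1} = 7 (mod 11).
  i = 5 (α = 7): (7−4)(7−5)(7−10)(7−6) = 3·2·(−3)·1 = −18 ≡ 4, so v_5 = 4^{−1} = 3 (mod 11).
  v = [4, 1, 7, 7, 3].
Step 2: syndromes of r = [2, 3, 1, 4, 5] (all sums mod 11).
  S_0 = Σ v_i r_i = 4·2 + 1·3 + 7·1 + 7·4 + 3·5 = 61 ≡ 6.
  S_1 = Σ v_i α_i r_i = 4·4·2 + 1·5·3 + 7·10·1 + 7·6·4 + 3·7·5 = 390 ≡ 5.
  α_i^2 mod 11 = [5, 3, 1, 3, 5].
  S_2 = Σ v_i α_i^2 r_i = 4·5·2 + 1·3·3 + 7·1·1 + 7·3·4 + 3·5·5 = 215 ≡ 6.
  S = (6, 5, 6) ≠ 0, so r is not a codeword (an error is present).
Step 3: locate the error. For a single error e at position i, S_ℓ = v_i·e·α_i^ℓ, so α_err = S_1/S_0.
  S_0^{−1} = 6^{−1} = 2 (mod 11), so α_err = 5·2 = 10 ≡ 10 = α_3. Error position i = 3.
  Consistency check: S_2/S_1 = 6·9 = 54 ≡ 10 = α_err ✓ (single-error assumption holds).
Step 4: error magnitude e = S_0/v_3 = S_0·∏_{j≠3}(α_3 − α_j) = 6·8 = 48 ≡ 4 (mod 11).
Step 5: correct position 3: c_3 = r_3 − e = 1 − 4 ≡ 8 (mod 11). Hence c = [2, 3, 8, 4, 5].
  Check: interpolating c through the α_i gives m(x) = 9 + 1·x (degree < 2) with m(α_i) = c_i for every i, so c is indeed a codeword.


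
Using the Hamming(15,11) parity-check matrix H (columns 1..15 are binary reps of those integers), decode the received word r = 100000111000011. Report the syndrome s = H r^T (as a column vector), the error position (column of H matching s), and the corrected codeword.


s = (0, 1, 1, 0)^T, error position = 6, corrected codeword c = 100001111000011

Compute s = H r^T mod 2 one row at a time:
  s_1 = 1 + 1 + 0 + 0 + 0 + 0 + 1 + 1 = 4 ≡ 0 (mod 2).
  s_2 = 0 + 0 + 0 + 1 + 0 + 0 + 1 + 1 = 3 ≡ 1 (mod 2).
  s_3 = 0 + 0 + 0 + 1 + 0 + 0 + 1 + 1 = 3 ≡ 1 (mod 2).
  s_4 = 1 + 0 + 0 + 1 + 1 + 0 + 0 + 1 = 4 ≡ 0 (mod 2).
s = (0, 1, 1, 0)^T — this equals column 6 of H (binary 0110), so error is at position 6.
Correct: flip bit 6 of r = 100000111000011 to get c = 100001111000011.


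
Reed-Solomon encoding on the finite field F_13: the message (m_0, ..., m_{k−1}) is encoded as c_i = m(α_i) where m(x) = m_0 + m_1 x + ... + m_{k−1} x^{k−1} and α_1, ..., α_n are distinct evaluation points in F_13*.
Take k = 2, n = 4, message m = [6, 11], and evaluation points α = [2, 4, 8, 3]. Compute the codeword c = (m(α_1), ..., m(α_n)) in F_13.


c = [2, 11, 3, 0]

Message polynomial: m(x) = 6 + 11·x (mod 13).
For each evaluation point α_i, compute m(α_i) mod 13:
  α_1 = 2: Horner steps 11 → 2, so m(2) = 2.
  α_2 = 4: Horner steps 11 → 11, so m(4) = 11.
  α_3 = 8: Horner steps 11 → 3, so m(8) = 3.
  α_4 = 3: Horner steps 11 → 0, so m(3) = 0.
Codeword c = [2, 11, 3, 0] ∈ F_13^4.


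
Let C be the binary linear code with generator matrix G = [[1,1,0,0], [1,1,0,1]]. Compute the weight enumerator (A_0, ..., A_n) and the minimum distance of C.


Weight distribution: A_0 = 1, A_1 = 1, A_2 = 1, A_3 = 1. Minimum distance d = 1.

Enumerate all 2^2 = 4 messages m ∈ F_2^2.
For each, compute codeword c = mG in F_2^4, then tally its weight.
  m = 00 → c = 0000, weight = 0.
  m = 10 → c = 1100, weight = 2.
  m = 01 → c = 1101, weight = 3.
  m = 11 → c = 0001, weight = 1.
Tally weights:
  weight 0: 1 codewords.
  weight 1: 1 codewords.
  weight 2: 1 codewords.
  weight 3: 1 codewords.
Minimum distance d = smallest w > 0 with A_w > 0 = 1.
Sanity: Σ A_w = 4 = 2^2 = 4 ✓.


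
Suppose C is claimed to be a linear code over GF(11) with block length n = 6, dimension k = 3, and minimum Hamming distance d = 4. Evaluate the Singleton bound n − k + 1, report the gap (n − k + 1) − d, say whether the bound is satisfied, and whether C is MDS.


Singleton RHS = n − k + 1 = 4, slack = 0, bound satisfied, MDS.

Singleton bound: d ≤ n − k + 1.
Here n = 6, k = 3, so n − k + 1 = 4.
Given d = 4, check d ≤ 4: YES.
Slack = (n − k + 1) − d = 0.
The code is MDS (slack = 0).
Description: the claimed parameters are [6, 3, 4]_11; such a code would be MDS (meets Singleton bound).


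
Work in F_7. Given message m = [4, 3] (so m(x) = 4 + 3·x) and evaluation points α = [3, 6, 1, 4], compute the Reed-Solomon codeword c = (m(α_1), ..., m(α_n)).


c = [6, 1, 0, 2]

Message polynomial: m(x) = 4 + 3·x (mod 7).
For each evaluation point α_i, compute m(α_i) mod 7:
  α_1 = 3: Horner steps 3 → 6, so m(3) = 6.
  α_2 = 6: Horner steps 3 → 1, so m(6) = 1.
  α_3 = 1: Horner steps 3 → 0, so m(1) = 0.
  α_4 = 4: Horner steps 3 → 2, so m(4) = 2.
Codeword c = [6, 1, 0, 2] ∈ F_7^4.


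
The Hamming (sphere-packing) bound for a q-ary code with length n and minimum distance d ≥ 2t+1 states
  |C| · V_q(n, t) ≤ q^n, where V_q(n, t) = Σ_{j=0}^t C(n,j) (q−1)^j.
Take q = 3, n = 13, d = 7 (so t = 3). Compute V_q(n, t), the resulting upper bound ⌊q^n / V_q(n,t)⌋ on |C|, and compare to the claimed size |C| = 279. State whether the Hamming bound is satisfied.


V_q(n, t) = 2627, q^n = 1594323, Hamming bound = 606, |C| = 279 ≤ bound (satisfied).

Step 1: Compute V_q(n, t) = Σ_{j=0}^3 C(n, j) (q−1)^j.
  j = 0: C(13,0)·(2)^0 = 1·1 = 1.
  j = 1: C(13,1)·(2)^1 = 13·2 = 26.
  j = 2: C(13,2)·(2)^2 = 78·4 = 312.
  j = 3: C(13,3)·(2)^3 = 286·8 = 2288.
  V_q(n, t) = 1 + 26 + 312 + 2288 = 2627.
Step 2: q^n = 3^13 = 1594323.
Step 3: Hamming bound ⌊q^n / V_q(n,t)⌋ = ⌊1594323/2627⌋ = 606.
Step 4: Compare |C| = 279 to 606: satisfied.
The claimed |C| lies below the Hamming bound.


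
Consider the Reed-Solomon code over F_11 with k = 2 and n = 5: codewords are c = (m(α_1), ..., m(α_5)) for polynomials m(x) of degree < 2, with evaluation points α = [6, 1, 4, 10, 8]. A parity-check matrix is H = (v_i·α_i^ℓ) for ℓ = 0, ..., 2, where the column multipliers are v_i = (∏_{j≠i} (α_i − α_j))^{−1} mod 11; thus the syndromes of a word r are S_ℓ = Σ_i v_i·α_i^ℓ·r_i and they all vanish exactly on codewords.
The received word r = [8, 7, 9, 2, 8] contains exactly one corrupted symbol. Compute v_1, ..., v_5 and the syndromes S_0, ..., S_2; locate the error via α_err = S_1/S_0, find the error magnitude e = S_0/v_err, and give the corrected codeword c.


S = (9, 10, 5), error at position 1, error magnitude e = 5, c = [3, 7, 9, 2, 8].

Step 1: column multipliers v_i = (∏_{j≠i}(α_i − α_j))^{−1} mod 11.
  i = 1 (α = 6): (6−1)(6−4)(6−10)(6−8) = 5·2·(−4)·(−2) = 80 ≡ 3, so v_1 = 3^{−1} = 4 (mod 11).
  i = 2 (α = 1): (1−6)(1−4)(1−10)(1−8) = (−5)·(−3)·(−9)·(−7) = 945 ≡ 10, so v_2 = 10^{−1} = 10 (mod 11).
  i = 3 (α = 4): (4−6)(4−1)(4−10)(4−8) = (−2)·3·(−6)·(−4) = −144 ≡ 10, so v_3 = 10^{−1} = 10 (mod 11).
  i = 4 (α = 10): (10−6)(10−1)(10−4)(10−8) = 4·9·6·2 = 432 ≡ 3, so v_4 = 3^{−1} = 4 (mod 11).
  i = 5 (α = 8): (8−6)(8−1)(8−4)(8−10) = 2·7·4·(−2) = −112 ≡ 9, so v_5 = 9^{−1} = 5 (mod 11).
  v = [4, 10, 10, 4, 5].
Step 2: syndromes of r = [8, 7, 9, 2, 8] (all sums mod 11).
  S_0 = Σ v_i r_i = 4·8 + 10·7 + 10·9 + 4·2 + 5·8 = 240 ≡ 9.
  S_1 = Σ v_i α_i r_i = 4·6·8 + 10·1·7 + 10·4·9 + 4·10·2 + 5·8·8 = 1022 ≡ 10.
  α_i^2 mod 11 = [3, 1, 5, 1, 9].
  S_2 = Σ v_i α_i^2 r_i = 4·3·8 + 10·1·7 + 10·5·9 + 4·1·2 + 5·9·8 = 984 ≡ 5.
  S = (9, 10, 5) ≠ 0, so r is not a codeword (an error is present).
Step 3: locate the error. For a single error e at position i, S_ℓ = v_i·e·α_i^ℓ, so α_err = S_1/S_0.
  S_0^{−1} = 9^{−1} = 5 (mod 11), so α_err = 10·5 = 50 ≡ 6 = α_1. Error position i = 1.
  Consistency check: S_2/S_1 = 5·10 = 50 ≡ 6 = α_err ✓ (single-error assumption holds).
Step 4: error magnitude e = S_0/v_1 = S_0·∏_{j≠1}(α_1 − α_j) = 9·3 = 27 ≡ 5 (mod 11).
Step 5: correct position 1: c_1 = r_1 − e = 8 − 5 ≡ 3 (mod 11). Hence c = [3, 7, 9, 2, 8].
  Check: interpolating c through the α_i gives m(x) = 10 + 8·x (degree < 2) with m(α_i) = c_i for every i, so c is indeed a codeword.
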